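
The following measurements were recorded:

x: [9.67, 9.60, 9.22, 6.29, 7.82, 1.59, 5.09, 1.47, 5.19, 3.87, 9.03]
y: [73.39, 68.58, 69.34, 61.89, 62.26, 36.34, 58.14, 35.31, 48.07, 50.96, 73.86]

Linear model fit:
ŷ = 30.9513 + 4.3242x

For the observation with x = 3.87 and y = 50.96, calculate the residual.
Residual = 3.2740

The residual is the difference between the actual value and the predicted value:

Residual = y - ŷ

Step 1: Calculate predicted value
ŷ = 30.9513 + 4.3242 × 3.87
ŷ = 47.6860

Step 2: Calculate residual
Residual = 50.96 - 47.6860
Residual = 3.2740

The residual is positive, so the observed y = 50.96 sits above the regression line (the line underestimates it by 3.2740).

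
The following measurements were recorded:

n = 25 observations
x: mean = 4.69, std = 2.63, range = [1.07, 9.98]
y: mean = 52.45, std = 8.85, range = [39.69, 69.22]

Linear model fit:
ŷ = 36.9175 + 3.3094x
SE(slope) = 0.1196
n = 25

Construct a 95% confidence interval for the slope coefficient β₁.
The 95% CI for β₁ is (3.0620, 3.5568)

Confidence interval for the slope:

The 95% CI for β₁ is: β̂₁ ± t*(α/2, n-2) × SE(β̂₁)

Step 1: Find critical t-value
- Confidence level = 0.95
- Degrees of freedom = n - 2 = 25 - 2 = 23
- t*(α/2, 23) = 2.0687

Step 2: Calculate margin of error
Margin = 2.0687 × 0.1196 = 0.2474

Step 3: Construct interval
CI = 3.3094 ± 0.2474
CI = (3.0620, 3.5568)

Interpretation: each one-unit increase in x is associated with a change in mean y of between 3.0620 and 3.5568, with 95% confidence.
The interval does not include 0, suggesting a significant linear relationship.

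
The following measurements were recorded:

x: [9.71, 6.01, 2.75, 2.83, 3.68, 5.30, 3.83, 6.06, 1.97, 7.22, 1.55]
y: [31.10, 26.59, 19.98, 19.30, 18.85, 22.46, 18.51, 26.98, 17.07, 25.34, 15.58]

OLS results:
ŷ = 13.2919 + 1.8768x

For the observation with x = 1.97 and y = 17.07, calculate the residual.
Residual = 0.0808

The residual is the difference between the actual value and the predicted value:

Residual = y - ŷ

Step 1: Calculate predicted value
ŷ = 13.2919 + 1.8768 × 1.97
ŷ = 16.9892

Step 2: Calculate residual
Residual = 17.07 - 16.9892
Residual = 0.0808

Interpretation: the model underestimates the actual value by 0.0808 at this point (positive residual → observation lies above the fitted line).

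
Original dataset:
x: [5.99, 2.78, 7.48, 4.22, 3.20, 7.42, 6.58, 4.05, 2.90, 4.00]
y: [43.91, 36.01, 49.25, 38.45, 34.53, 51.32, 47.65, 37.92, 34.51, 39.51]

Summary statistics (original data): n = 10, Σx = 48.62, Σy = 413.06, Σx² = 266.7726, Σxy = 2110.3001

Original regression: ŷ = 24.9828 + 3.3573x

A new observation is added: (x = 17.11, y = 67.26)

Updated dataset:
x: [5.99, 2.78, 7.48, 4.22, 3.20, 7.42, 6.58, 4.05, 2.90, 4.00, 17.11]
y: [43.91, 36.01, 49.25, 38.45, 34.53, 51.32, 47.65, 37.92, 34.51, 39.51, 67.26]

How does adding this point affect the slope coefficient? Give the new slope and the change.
New slope β₁ = 2.3446 versus 3.3573 before: a change of -1.0127 (-30.2%).

The new point has HIGH LEVERAGE: x = 17.11 is far from the original mean x̄ = 48.62/10 ≈ 4.86 (original range [2.78, 7.48]).

Step 1: Update the sums with the new point (n goes from 10 to 11)
Σx  = 48.62 + 17.11 = 65.73
Σy  = 413.06 + 67.26 = 480.32
Σx² = 266.7726 + 17.11² = 266.7726 + 292.7521 = 559.5247
Σxy = 2110.3001 + 17.11×67.26 = 2110.3001 + 1150.8186 = 3261.1187

Step 2: Recompute the slope with b₁ = (nΣxy − ΣxΣy) / (nΣx² − (Σx)²)
Numerator   = 11×3261.1187 − 65.73×480.32 = 35872.3057 − 31571.4336 = 4300.8721
Denominator = 11×559.5247 − 65.73² = 6154.7717 − 4320.4329 = 1834.3388
b₁(new) = 4300.8721 / 1834.3388 = 2.3446

(Same formula on the original sums: (10×2110.3001 − 48.62×413.06) / (10×266.7726 − 48.62²) = 1020.0238 / 303.8216 = 3.3573, matching the given fit.)

Step 3: Change in slope
Δβ₁ = 2.3446 − 3.3573 = -1.0127
Relative change = -1.0127 / 3.3573 × 100% = -30.2%
→ the slope decreases when the point is added.

A high-leverage point only changes the slope if it is off the original line; here y = 67.26 is below the original trend, so the slope decreases.
In practice: investigate whether it comes from the same population as the rest of the sample.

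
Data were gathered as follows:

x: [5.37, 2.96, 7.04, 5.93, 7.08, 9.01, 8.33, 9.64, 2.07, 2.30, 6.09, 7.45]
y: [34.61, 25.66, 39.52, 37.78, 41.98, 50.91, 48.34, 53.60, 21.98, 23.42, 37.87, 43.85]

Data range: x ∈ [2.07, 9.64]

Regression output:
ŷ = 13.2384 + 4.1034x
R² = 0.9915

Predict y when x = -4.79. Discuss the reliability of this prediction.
ŷ = -6.4169 (extrapolation — x = -4.79 lies outside [2.07, 9.64], so reliability is low).

Prediction calculation:
ŷ = 13.2384 + 4.1034 × (-4.79)
ŷ = -6.4169

Reliability:
- Data range: x ∈ [2.07, 9.64]
- Prediction point: x = -4.79 is 6.86 units below the observed range → this is EXTRAPOLATION, not interpolation

Why that matters here:
- R² describes fit only over the sampled x values; it says nothing about behaviour beyond them
- The linear relationship may not hold outside the observed range

A defensible statement: 'if the linear trend continued to x = -4.79, y would be about -6.4169' — the premise is untested.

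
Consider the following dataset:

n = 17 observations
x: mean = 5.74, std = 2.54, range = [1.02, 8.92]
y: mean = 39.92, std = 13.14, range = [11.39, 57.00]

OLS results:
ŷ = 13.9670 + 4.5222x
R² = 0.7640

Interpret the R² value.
R² = 0.7640 means 76.40% of the variation in y is explained by the linear relationship with x. This indicates a strong fit.

R² (coefficient of determination) measures the proportion of variance in y explained by the regression model.

Here R² = 0.7640:
- Explained: 76.40% of the variation in y
- Unexplained (residual): 100% − 76.40% = 23.60%
- Rule of thumb (below 0.3 weak; 0.3 to below 0.7 moderate; 0.7 and above strong) → strong

Equivalently, for simple linear regression R² = r², so |r| = √0.7640 ≈ 0.8741.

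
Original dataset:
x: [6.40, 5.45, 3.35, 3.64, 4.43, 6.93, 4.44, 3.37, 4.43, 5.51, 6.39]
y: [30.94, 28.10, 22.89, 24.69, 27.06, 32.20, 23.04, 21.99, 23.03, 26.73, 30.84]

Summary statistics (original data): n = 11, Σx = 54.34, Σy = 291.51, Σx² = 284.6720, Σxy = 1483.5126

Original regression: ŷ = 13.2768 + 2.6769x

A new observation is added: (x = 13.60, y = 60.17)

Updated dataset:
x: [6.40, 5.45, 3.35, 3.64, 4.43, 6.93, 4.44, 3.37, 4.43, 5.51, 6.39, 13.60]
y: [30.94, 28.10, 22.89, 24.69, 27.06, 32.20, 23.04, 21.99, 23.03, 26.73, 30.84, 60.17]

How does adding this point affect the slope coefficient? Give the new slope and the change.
Adding the point moves β₁ from 2.6769 to 3.6566, i.e. it increases by 0.9797 (+36.6%).

The new point has HIGH LEVERAGE: x = 13.60 is far from the original mean x̄ = 54.34/11 ≈ 4.94 (original range [3.35, 6.93]).

Step 1: Update the sums with the new point (n goes from 11 to 12)
Σx  = 54.34 + 13.60 = 67.94
Σy  = 291.51 + 60.17 = 351.68
Σx² = 284.6720 + 13.60² = 284.6720 + 184.9600 = 469.6320
Σxy = 1483.5126 + 13.60×60.17 = 1483.5126 + 818.3120 = 2301.8246

Step 2: Recompute the slope with b₁ = (nΣxy − ΣxΣy) / (nΣx² − (Σx)²)
Numerator   = 12×2301.8246 − 67.94×351.68 = 27621.8952 − 23893.1392 = 3728.7560
Denominator = 12×469.6320 − 67.94² = 5635.5840 − 4615.8436 = 1019.7404
b₁(new) = 3728.7560 / 1019.7404 = 3.6566

(Same formula on the original sums: (11×1483.5126 − 54.34×291.51) / (11×284.6720 − 54.34²) = 477.9852 / 178.5564 = 2.6769, matching the given fit.)

Step 3: Change in slope
Δβ₁ = 3.6566 − 2.6769 = +0.9797
Relative change = +0.9797 / 2.6769 × 100% = +36.6%
→ the slope increases when the point is added.

Because the point sits above the extension of the original line at a high-leverage x, it tilts the fit up.
In practice: investigate whether it comes from the same population as the rest of the sample.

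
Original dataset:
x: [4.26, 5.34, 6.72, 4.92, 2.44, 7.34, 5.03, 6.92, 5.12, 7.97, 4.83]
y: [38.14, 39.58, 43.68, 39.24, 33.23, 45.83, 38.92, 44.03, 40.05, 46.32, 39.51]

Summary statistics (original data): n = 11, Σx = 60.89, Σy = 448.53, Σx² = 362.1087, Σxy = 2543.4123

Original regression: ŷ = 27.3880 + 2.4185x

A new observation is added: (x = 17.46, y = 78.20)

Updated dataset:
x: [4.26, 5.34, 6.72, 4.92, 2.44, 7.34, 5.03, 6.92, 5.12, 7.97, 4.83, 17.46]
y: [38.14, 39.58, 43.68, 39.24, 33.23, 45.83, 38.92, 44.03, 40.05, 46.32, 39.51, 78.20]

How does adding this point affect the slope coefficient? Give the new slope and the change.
The slope changes from 2.4185 to 3.0224 (change of +0.6039, or +25.0%).

x = 17.46 lies well outside the original x-range [2.44, 7.97] (x̄ ≈ 5.54), so this observation has high leverage and can move the slope substantially.

Step 1: Update the sums with the new point (n goes from 11 to 12)
Σx  = 60.89 + 17.46 = 78.35
Σy  = 448.53 + 78.20 = 526.73
Σx² = 362.1087 + 17.46² = 362.1087 + 304.8516 = 666.9603
Σxy = 2543.4123 + 17.46×78.20 = 2543.4123 + 1365.3720 = 3908.7843

Step 2: Recompute the slope with b₁ = (nΣxy − ΣxΣy) / (nΣx² − (Σx)²)
Numerator   = 12×3908.7843 − 78.35×526.73 = 46905.4116 − 41269.2955 = 5636.1161
Denominator = 12×666.9603 − 78.35² = 8003.5236 − 6138.7225 = 1864.8011
b₁(new) = 5636.1161 / 1864.8011 = 3.0224

(Same formula on the original sums: (11×2543.4123 − 60.89×448.53) / (11×362.1087 − 60.89²) = 666.5436 / 275.6036 = 2.4185, matching the given fit.)

Step 3: Change in slope
Δβ₁ = 3.0224 − 2.4185 = +0.6039
Relative change = +0.6039 / 2.4185 × 100% = +25.0%
→ the slope increases when the point is added.

Because the point sits above the extension of the original line at a high-leverage x, it tilts the fit up.
In practice: check such a point for data-entry or measurement error.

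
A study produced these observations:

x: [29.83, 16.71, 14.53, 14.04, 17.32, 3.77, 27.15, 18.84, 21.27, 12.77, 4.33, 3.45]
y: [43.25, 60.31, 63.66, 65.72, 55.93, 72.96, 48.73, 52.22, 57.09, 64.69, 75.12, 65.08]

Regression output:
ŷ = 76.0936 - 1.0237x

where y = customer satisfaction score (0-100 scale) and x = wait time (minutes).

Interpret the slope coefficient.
An increase of one minute in wait time is associated with a 1.0237 points decrease in predicted satisfaction score.

β₁ = -1.0237 is the change in predicted satisfaction score (points) per additional minute of wait time.

Interpretation:
- Wait time up by 1 minute → predicted satisfaction score decreases by 1.0237 points
- This is a linear approximation: the same per-unit change is assumed across the whole observed x range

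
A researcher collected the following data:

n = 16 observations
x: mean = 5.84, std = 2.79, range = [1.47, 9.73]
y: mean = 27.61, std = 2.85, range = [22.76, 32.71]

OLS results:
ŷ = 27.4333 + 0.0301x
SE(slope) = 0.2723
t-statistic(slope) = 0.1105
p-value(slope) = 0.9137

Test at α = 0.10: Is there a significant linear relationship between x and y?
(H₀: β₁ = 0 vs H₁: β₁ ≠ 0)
p-value = 0.9137 ≥ α = 0.10, so we fail to reject H₀. The relationship is not significant.

Hypothesis test for the slope coefficient:

H₀: β₁ = 0 (no linear relationship)
H₁: β₁ ≠ 0 (linear relationship exists)

Test statistic: t = β̂₁ / SE(β̂₁) = 0.0301 / 0.2723 = 0.1105

With df = 14, the two-sided p-value for |t| = 0.1105 is 0.9137.

Decision rule: reject H₀ if p-value < α.
p-value = 0.9137 ≥ α = 0.10 → fail to reject H₀.

Conclusion: the linear association between x and y is not significant at the 10% level.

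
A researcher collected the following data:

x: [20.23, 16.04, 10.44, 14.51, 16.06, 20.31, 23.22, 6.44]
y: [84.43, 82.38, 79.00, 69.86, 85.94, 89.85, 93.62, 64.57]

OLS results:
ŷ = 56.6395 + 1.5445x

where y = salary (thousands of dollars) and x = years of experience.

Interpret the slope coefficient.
An increase of one year in experience is associated with a 1.5445 thousand dollars increase in predicted salary.

The slope coefficient β₁ = 1.5445 represents the marginal effect of experience on salary.

Interpretation:
- Experience up by 1 year → predicted salary increases by 1.5445 thousand dollars
- This is a linear approximation: the same per-unit change is assumed across the whole observed x range
- The slope describes association in these data, not necessarily a causal effect

The intercept β₀ = 56.6395 is the predicted salary when experience = 0; since the smallest observed x is 6.44, this is an extrapolation and mainly anchors the line.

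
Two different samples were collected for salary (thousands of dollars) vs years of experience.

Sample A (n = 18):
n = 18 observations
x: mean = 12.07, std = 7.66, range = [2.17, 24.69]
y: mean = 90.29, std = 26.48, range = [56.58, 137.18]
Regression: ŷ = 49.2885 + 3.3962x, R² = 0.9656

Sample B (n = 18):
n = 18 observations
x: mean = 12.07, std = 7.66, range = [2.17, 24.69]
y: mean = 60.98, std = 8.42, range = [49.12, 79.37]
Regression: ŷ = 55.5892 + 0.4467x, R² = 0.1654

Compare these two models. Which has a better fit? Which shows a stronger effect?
Model A has the better fit (R² = 0.9656 vs 0.1654). Model A shows the stronger effect (|β₁| = 3.3962 vs 0.4467).

Model Comparison:

Goodness of fit (R²):
- Model A: R² = 0.9656 → 96.56% of variance in salary explained
- Model B: R² = 0.1654 → 16.54% of variance in salary explained
- 0.9656 > 0.1654 → Model A has the better fit

Which has the larger per-year effect? (|β₁|)
- Model A: β₁ = 3.3962 → predicted salary rises 3.3962 thousand dollars per additional year of experience
- Model B: β₁ = 0.4467 → predicted salary rises 0.4467 thousand dollars per additional year of experience
- |3.3962| > |0.4467| → Model A shows the stronger marginal effect

Notes:
- R² measures how tightly points cluster around the line; β₁ measures how steep the line is — they answer different questions.
- A better fit (higher R²) doesn't necessarily mean a more important relationship.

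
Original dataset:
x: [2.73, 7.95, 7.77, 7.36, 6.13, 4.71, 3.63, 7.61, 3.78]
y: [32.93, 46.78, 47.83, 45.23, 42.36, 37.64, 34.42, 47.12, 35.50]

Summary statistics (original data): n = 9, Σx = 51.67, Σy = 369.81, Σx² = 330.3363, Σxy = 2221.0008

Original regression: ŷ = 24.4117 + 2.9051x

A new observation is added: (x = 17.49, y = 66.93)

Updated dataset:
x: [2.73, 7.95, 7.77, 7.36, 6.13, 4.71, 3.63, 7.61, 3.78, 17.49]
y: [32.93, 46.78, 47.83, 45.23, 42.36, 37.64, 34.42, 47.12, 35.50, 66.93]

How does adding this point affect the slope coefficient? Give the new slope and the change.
The slope changes from 2.9051 to 2.3499 (change of -0.5552, or -19.1%).

The new point has HIGH LEVERAGE: x = 17.49 is far from the original mean x̄ = 51.67/9 ≈ 5.74 (original range [2.73, 7.95]).

Step 1: Update the sums with the new point (n goes from 9 to 10)
Σx  = 51.67 + 17.49 = 69.16
Σy  = 369.81 + 66.93 = 436.74
Σx² = 330.3363 + 17.49² = 330.3363 + 305.9001 = 636.2364
Σxy = 2221.0008 + 17.49×66.93 = 2221.0008 + 1170.6057 = 3391.6065

Step 2: Recompute the slope with b₁ = (nΣxy − ΣxΣy) / (nΣx² − (Σx)²)
Numerator   = 10×3391.6065 − 69.16×436.74 = 33916.0650 − 30204.9384 = 3711.1266
Denominator = 10×636.2364 − 69.16² = 6362.3640 − 4783.1056 = 1579.2584
b₁(new) = 3711.1266 / 1579.2584 = 2.3499

(Same formula on the original sums: (9×2221.0008 − 51.67×369.81) / (9×330.3363 − 51.67²) = 880.9245 / 303.2378 = 2.9051, matching the given fit.)

Step 3: Change in slope
Δβ₁ = 2.3499 − 2.9051 = -0.5552
Relative change = -0.5552 / 2.9051 × 100% = -19.1%
→ the slope decreases when the point is added.

Because the point sits below the extension of the original line at a high-leverage x, it tilts the fit down.
In practice: refit with and without it and report both if conclusions differ; check such a point for data-entry or measurement error.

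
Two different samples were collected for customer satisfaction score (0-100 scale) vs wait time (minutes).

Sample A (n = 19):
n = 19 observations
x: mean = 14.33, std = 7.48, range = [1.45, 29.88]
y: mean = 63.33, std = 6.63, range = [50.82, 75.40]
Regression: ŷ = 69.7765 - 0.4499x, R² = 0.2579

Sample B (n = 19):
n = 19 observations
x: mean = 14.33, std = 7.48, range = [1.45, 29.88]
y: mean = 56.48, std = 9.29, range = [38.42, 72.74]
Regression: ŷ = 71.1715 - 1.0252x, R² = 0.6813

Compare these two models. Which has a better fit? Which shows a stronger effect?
Model B has the better fit (R² = 0.6813 vs 0.2579). Model B shows the stronger effect (|β₁| = 1.0252 vs 0.4499).

Model Comparison:

Which explains more variance? (R²)
- Model A: R² = 0.2579 → 25.79% of variance in satisfaction score explained
- Model B: R² = 0.6813 → 68.13% of variance in satisfaction score explained
- 0.6813 > 0.2579 → Model B has the better fit

Which has the larger per-minute effect? (|β₁|)
- Model A: β₁ = -0.4499 → predicted satisfaction score falls 0.4499 points per additional minute of wait time
- Model B: β₁ = -1.0252 → predicted satisfaction score falls 1.0252 points per additional minute of wait time
- |-0.4499| < |-1.0252| → Model B shows the stronger marginal effect

Notes:
- R² measures how tightly points cluster around the line; β₁ measures how steep the line is — they answer different questions.
- A better fit (higher R²) doesn't necessarily mean a more important relationship.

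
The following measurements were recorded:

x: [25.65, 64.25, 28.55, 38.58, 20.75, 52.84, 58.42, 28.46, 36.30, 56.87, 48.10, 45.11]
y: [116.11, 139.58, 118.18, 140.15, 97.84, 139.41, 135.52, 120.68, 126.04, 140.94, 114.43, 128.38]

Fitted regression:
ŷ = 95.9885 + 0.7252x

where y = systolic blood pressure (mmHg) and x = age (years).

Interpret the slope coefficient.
An increase of one year in age is associated with a 0.7252 mmHg increase in predicted blood pressure.

β₁ = 0.7252 is the change in predicted blood pressure (mmHg) per additional year of age.

Interpretation:
- Age up by 1 year → predicted blood pressure increases by 0.7252 mmHg
- The effect is assumed constant over the observed range of x (linearity)
- The slope describes association in these data, not necessarily a causal effect

(β₀ = 95.9885 is the fitted value at x = 0 and is not part of the slope interpretation.)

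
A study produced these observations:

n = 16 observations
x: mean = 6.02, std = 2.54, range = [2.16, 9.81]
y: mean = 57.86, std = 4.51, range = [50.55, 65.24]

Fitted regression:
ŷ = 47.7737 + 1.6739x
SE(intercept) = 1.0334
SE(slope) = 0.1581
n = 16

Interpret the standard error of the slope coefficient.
The slope 1.6739 is pinned down to within about ±0.1581 (one SE) by these data — relative uncertainty 9.4%, i.e. precise.

What SE measures:
- The standard error quantifies the sampling variability of the coefficient estimate
- It is the estimated standard deviation of β̂₁ across hypothetical repeated samples of the same size
- Smaller SE → more precise estimate

Relative precision:
- SE / |β̂₁| = 0.1581 / 1.6739 = 9.4%
- Rule of thumb (under 20%: precise; 20% to under 50%: moderately precise; 50% or more: imprecise) → precise

Link to interval estimation: a confidence interval for β₁ is β̂₁ ± t* × 0.1581, so SE sets the half-width per unit of t*.

What drives SE(β̂₁): wider spread of x values → smaller SE; larger n (here n = 16) → smaller SE.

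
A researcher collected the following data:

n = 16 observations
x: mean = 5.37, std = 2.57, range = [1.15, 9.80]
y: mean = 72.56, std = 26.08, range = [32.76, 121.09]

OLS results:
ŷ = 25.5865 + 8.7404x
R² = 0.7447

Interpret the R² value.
The model explains 74.47% of the variance in y (R² = 0.7447), leaving 25.53% unexplained; the fit is strong.

The coefficient of determination R² is the fraction of the total variation in y that the fitted line accounts for.

Here R² = 0.7447:
- Explained: 74.47% of the variation in y
- Unexplained (residual): 100% − 74.47% = 25.53%
- Rule of thumb (below 0.3 weak; 0.3 to below 0.7 moderate; 0.7 and above strong) → strong

Note: R² says nothing about causation, and a high R² does not by itself mean the linear form is appropriate — check the residuals.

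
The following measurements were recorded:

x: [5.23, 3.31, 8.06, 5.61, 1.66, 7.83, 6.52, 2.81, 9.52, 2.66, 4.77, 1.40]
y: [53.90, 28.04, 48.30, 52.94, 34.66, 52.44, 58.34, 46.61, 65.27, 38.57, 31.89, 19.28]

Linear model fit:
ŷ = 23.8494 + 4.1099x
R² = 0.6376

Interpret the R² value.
About 63.76% of the variability in y is accounted for by the regression on x (R² = 0.6376) — a moderate linear fit.

R² = 1 − SS_res/SS_tot compares the residual scatter to the total scatter of y about its mean.

Here R² = 0.6376:
- Explained: 63.76% of the variation in y
- Unexplained (residual): 100% − 63.76% = 36.24%
- Rule of thumb (below 0.3 weak; 0.3 to below 0.7 moderate; 0.7 and above strong) → moderate

Calculation: R² = 1 − (SS_res / SS_tot), where SS_res is the sum of squared residuals and SS_tot the total sum of squares.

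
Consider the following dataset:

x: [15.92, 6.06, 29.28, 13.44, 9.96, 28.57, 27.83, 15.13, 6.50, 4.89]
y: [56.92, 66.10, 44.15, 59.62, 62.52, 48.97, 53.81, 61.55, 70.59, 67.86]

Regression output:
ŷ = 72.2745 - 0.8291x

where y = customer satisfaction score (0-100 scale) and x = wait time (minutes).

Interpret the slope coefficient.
On average, satisfaction score is about 0.8291 points lower for every extra minute of wait time.

β₁ = -0.8291 is the change in predicted satisfaction score (points) per additional minute of wait time.

Interpretation:
- Wait time up by 1 minute → predicted satisfaction score decreases by 0.8291 points
- The effect is assumed constant over the observed range of x (linearity)
- The slope describes association in these data, not necessarily a causal effect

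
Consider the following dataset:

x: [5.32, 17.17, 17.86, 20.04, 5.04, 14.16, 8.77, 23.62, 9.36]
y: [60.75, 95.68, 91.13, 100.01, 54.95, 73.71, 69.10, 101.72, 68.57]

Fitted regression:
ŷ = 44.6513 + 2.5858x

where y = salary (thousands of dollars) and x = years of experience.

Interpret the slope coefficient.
For each additional year of experience, predicted salary increases by approximately 2.5858 thousand dollars.

The slope β₁ = 2.5858 gives the rate at which the fitted salary changes with experience.

Interpretation:
- Experience up by 1 year → predicted salary increases by 2.5858 thousand dollars
- The effect is assumed constant over the observed range of x (linearity)

The intercept β₀ = 44.6513 is the predicted salary when experience = 0; since the smallest observed x is 5.04, this is an extrapolation and mainly anchors the line.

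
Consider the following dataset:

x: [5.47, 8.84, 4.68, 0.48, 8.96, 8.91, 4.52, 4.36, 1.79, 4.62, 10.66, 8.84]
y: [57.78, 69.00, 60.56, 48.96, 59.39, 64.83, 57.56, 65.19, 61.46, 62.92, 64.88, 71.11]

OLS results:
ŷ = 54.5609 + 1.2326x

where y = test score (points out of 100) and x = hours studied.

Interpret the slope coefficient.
On average, test score is about 1.2326 points higher for every extra hour of study time.

The slope coefficient β₁ = 1.2326 represents the marginal effect of study time on test score.

Interpretation:
- Study time up by 1 hour → predicted test score increases by 1.2326 points
- The effect is assumed constant over the observed range of x (linearity)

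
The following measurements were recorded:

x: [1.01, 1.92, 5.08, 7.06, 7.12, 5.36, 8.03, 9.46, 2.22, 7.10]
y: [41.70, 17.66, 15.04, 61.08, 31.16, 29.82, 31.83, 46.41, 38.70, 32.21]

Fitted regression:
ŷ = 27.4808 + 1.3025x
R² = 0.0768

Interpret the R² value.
R² = 0.0768 means 7.68% of the variation in y is explained by the linear relationship with x. This indicates a weak fit.

The coefficient of determination R² is the fraction of the total variation in y that the fitted line accounts for.

Here R² = 0.0768:
- Explained: 7.68% of the variation in y
- Unexplained (residual): 100% − 7.68% = 92.32%
- Rule of thumb (below 0.3 weak; 0.3 to below 0.7 moderate; 0.7 and above strong) → weak

Equivalently, for simple linear regression R² = r², so |r| = √0.0768 ≈ 0.2771.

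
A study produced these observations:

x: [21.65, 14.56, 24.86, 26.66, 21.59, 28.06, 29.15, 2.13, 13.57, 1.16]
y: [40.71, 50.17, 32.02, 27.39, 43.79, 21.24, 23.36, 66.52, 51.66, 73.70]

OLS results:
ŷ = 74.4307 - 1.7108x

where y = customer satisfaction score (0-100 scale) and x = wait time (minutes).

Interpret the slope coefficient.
For each additional minute of wait time, predicted satisfaction score decreases by approximately 1.7108 points.

β₁ = -1.7108 is the change in predicted satisfaction score (points) per additional minute of wait time.

Interpretation:
- Wait time up by 1 minute → predicted satisfaction score decreases by 1.7108 points
- This is a linear approximation: the same per-unit change is assumed across the whole observed x range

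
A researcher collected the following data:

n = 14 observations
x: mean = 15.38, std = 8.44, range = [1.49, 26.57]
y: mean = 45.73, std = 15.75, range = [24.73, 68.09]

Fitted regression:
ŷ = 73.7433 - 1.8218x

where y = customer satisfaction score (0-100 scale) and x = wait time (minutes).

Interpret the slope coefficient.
An increase of one minute in wait time is associated with a 1.8218 points decrease in predicted satisfaction score.

The slope β₁ = -1.8218 gives the rate at which the fitted satisfaction score changes with wait time.

Interpretation:
- Wait time up by 1 minute → predicted satisfaction score decreases by 1.8218 points
- This is a linear approximation: the same per-unit change is assumed across the whole observed x range
- The sign (−) gives the direction; the magnitude 1.8218 gives the size of the effect per minute

The intercept β₀ = 73.7433 is the predicted satisfaction score when wait time = 0; since the smallest observed x is 1.49, this is an extrapolation and mainly anchors the line.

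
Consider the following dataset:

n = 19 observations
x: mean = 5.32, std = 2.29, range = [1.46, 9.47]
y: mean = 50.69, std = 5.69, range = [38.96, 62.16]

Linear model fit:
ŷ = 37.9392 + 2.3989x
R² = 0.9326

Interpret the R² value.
R² = 0.9326 means 93.26% of the variation in y is explained by the linear relationship with x. This indicates a strong fit.

R² = 1 − SS_res/SS_tot compares the residual scatter to the total scatter of y about its mean.

Here R² = 0.9326:
- Explained: 93.26% of the variation in y
- Unexplained (residual): 100% − 93.26% = 6.74%
- Rule of thumb (below 0.3 weak; 0.3 to below 0.7 moderate; 0.7 and above strong) → strong

Calculation: R² = 1 − (SS_res / SS_tot), where SS_res is the sum of squared residuals and SS_tot the total sum of squares.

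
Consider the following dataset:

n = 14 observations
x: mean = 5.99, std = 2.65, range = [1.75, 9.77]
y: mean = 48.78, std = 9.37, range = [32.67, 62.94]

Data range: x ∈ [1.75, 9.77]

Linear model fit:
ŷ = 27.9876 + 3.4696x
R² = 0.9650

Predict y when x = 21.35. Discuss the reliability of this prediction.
The equation gives ŷ = 102.0636; however x = 21.35 is 11.58 units above the observed range, so this extrapolated value should not be trusted.

Prediction calculation:
ŷ = 27.9876 + 3.4696 × 21.35
ŷ = 102.0636

Reliability:
- Data range: x ∈ [1.75, 9.77]
- Prediction point: x = 21.35 is 11.58 units above the observed range → this is EXTRAPOLATION, not interpolation

Why that matters here:
- Real relationships often flatten, saturate, or turn nonlinear at extremes
- There are no observations near this x to validate the fitted line there

Report the number if required, but flag clearly that it is an extrapolation.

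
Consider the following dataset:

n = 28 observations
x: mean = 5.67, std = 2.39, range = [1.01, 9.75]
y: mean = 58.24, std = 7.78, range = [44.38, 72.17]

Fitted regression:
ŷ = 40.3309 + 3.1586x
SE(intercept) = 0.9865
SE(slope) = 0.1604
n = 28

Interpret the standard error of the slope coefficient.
SE(slope) = 0.1604 measures the uncertainty in the estimated slope. The coefficient is estimated precisely (SE/|β̂₁| = 5.1%).

SE(β̂₁) = s / √Sxx, where s is the residual standard deviation and Sxx = Σ(x − x̄)². It is the yardstick for how far β̂₁ = 3.1586 could plausibly be from the true slope.

Relative precision:
- SE / |β̂₁| = 0.1604 / 3.1586 = 5.1%
- Rule of thumb (under 20%: precise; 20% to under 50%: moderately precise; 50% or more: imprecise) → precise

Rough 95% range (±2 SE): 3.1586 ± 0.3208 → (2.8378, 3.4794).

What drives SE(β̂₁): larger n (here n = 28) → smaller SE; more residual scatter → larger SE; wider spread of x values → smaller SE.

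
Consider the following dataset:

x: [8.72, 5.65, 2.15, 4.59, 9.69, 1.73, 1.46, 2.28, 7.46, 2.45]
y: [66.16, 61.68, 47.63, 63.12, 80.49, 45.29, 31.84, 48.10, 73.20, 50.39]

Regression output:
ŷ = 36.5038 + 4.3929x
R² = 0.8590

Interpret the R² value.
R² = 0.8590 means 85.90% of the variation in y is explained by the linear relationship with x. This indicates a strong fit.

The coefficient of determination R² is the fraction of the total variation in y that the fitted line accounts for.

Here R² = 0.8590:
- Explained: 85.90% of the variation in y
- Unexplained (residual): 100% − 85.90% = 14.10%
- Rule of thumb (below 0.3 weak; 0.3 to below 0.7 moderate; 0.7 and above strong) → strong

Note: R² never decreases when predictors are added, so it should not be used alone to compare models of different size.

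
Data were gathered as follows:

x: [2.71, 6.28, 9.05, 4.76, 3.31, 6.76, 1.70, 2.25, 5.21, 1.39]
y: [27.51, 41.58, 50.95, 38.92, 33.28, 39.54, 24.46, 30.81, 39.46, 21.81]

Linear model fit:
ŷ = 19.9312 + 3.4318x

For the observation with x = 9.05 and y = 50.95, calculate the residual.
Residual = -0.0390

The residual is the difference between the actual value and the predicted value:

Residual = y - ŷ

Step 1: Calculate predicted value
ŷ = 19.9312 + 3.4318 × 9.05
ŷ = 50.9890

Step 2: Calculate residual
Residual = 50.95 - 50.9890
Residual = -0.0390

The residual is negative, so the observed y = 50.95 sits below the regression line (the line overestimates it by 0.0390).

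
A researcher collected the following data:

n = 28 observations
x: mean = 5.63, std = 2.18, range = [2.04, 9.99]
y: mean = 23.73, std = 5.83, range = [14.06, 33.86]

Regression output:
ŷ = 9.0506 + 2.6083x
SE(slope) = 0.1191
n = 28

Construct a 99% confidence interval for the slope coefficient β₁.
The 99% CI for β₁ is (2.2774, 2.9392)

Confidence interval for the slope:

The 99% CI for β₁ is: β̂₁ ± t*(α/2, n-2) × SE(β̂₁)

Step 1: Find critical t-value
- Confidence level = 0.99
- Degrees of freedom = n - 2 = 28 - 2 = 26
- t*(α/2, 26) = 2.7787

Step 2: Calculate margin of error
Margin = 2.7787 × 0.1191 = 0.3309

Step 3: Construct interval
CI = 2.6083 ± 0.3309
CI = (2.2774, 2.9392)

Interpretation: We are 99% confident that the true slope β₁ lies between 2.2774 and 2.9392.
Since 0 is outside the interval, a two-sided test at α = 0.01 would reject H₀: β₁ = 0.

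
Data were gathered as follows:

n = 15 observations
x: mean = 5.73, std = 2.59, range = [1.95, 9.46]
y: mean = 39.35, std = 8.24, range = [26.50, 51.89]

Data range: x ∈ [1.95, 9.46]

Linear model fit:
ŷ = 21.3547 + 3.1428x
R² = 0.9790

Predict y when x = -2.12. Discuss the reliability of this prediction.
ŷ = 14.6920 (extrapolation — x = -2.12 lies outside [1.95, 9.46], so reliability is low).

Prediction calculation:
ŷ = 21.3547 + 3.1428 × (-2.12)
ŷ = 14.6920

Reliability:
- Data range: x ∈ [1.95, 9.46]
- Prediction point: x = -2.12 is 4.07 units below the observed range → this is EXTRAPOLATION, not interpolation

Why that matters here:
- The linear relationship may not hold outside the observed range
- R² describes fit only over the sampled x values; it says nothing about behaviour beyond them
- There are no observations near this x to validate the fitted line there

The R² = 0.9790 only validates the fit within [1.95, 9.46]; treat ŷ = 14.6920 with caution.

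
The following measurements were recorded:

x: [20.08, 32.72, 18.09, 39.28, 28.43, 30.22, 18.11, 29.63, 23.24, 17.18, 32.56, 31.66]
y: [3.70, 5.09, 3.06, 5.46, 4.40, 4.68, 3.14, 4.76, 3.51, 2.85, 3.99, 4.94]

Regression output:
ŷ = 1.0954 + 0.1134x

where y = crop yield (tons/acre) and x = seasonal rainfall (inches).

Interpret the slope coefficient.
On average, crop yield is about 0.1134 tons/acre higher for every extra inch of rainfall.

The slope coefficient β₁ = 0.1134 represents the marginal effect of rainfall on crop yield.

Interpretation:
- Rainfall up by 1 inch → predicted crop yield increases by 0.1134 tons/acre
- This is a linear approximation: the same per-unit change is assumed across the whole observed x range

(β₀ = 1.0954 is the fitted value at x = 0 and is not part of the slope interpretation.)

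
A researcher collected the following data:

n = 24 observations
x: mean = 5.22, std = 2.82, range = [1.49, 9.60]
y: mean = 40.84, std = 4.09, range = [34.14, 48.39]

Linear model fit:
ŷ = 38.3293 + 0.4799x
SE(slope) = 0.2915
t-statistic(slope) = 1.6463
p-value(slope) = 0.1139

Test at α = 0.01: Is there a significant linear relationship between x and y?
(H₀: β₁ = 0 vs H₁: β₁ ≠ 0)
Fail to reject H₀: p-value = 0.1139 ≥ α = 0.01. The linear relationship is not significant at the 1% level.

Hypothesis test for the slope coefficient:

H₀: β₁ = 0 (no linear relationship)
H₁: β₁ ≠ 0 (linear relationship exists)

Test statistic: t = β̂₁ / SE(β̂₁) = 0.4799 / 0.2915 = 1.6463

p = 0.1139: how often a slope estimate this far from 0 (in SE units) would arise by chance if β₁ were truly 0.

Decision rule: reject H₀ if p-value < α.
p-value = 0.1139 ≥ α = 0.01 → fail to reject H₀.

There is not sufficient evidence at the 1% significance level to conclude that a linear relationship exists between x and y.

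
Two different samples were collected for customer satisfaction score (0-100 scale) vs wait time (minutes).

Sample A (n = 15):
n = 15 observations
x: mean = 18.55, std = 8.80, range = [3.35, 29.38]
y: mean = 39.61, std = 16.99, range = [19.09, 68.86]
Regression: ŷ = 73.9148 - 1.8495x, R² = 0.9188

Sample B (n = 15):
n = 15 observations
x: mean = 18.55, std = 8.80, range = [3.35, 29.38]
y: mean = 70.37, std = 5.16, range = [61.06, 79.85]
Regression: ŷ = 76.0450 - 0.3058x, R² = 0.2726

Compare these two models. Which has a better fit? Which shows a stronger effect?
Model A has the better fit (R² = 0.9188 vs 0.2726). Model A shows the stronger effect (|β₁| = 1.8495 vs 0.3058).

Model Comparison:

Which explains more variance? (R²)
- Model A: R² = 0.9188 → 91.88% of variance in satisfaction score explained
- Model B: R² = 0.2726 → 27.26% of variance in satisfaction score explained
- 0.9188 > 0.2726 → Model A has the better fit

Effect size (slope magnitude):
- Model A: β₁ = -1.8495 → predicted satisfaction score falls 1.8495 points per additional minute of wait time
- Model B: β₁ = -0.3058 → predicted satisfaction score falls 0.3058 points per additional minute of wait time
- |-1.8495| > |-0.3058| → Model A shows the stronger marginal effect

Note: A steeper slope doesn't make a better model if the scatter around the line is large.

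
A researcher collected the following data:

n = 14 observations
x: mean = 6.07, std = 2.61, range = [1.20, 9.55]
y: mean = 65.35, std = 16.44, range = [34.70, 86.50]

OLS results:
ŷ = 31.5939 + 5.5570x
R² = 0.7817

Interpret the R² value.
R² = 0.7817 means 78.17% of the variation in y is explained by the linear relationship with x. This indicates a strong fit.

The coefficient of determination R² is the fraction of the total variation in y that the fitted line accounts for.

Here R² = 0.7817:
- Explained: 78.17% of the variation in y
- Unexplained (residual): 100% − 78.17% = 21.83%
- Rule of thumb (below 0.3 weak; 0.3 to below 0.7 moderate; 0.7 and above strong) → strong

Note: R² says nothing about causation, and a high R² does not by itself mean the linear form is appropriate — check the residuals.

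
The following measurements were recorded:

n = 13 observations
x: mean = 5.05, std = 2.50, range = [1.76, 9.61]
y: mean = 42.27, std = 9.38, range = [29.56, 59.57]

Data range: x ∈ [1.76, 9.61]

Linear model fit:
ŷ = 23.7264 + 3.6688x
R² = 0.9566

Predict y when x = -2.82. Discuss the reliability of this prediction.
ŷ = 13.3804 (extrapolation — x = -2.82 lies outside [1.76, 9.61], so reliability is low).

Prediction calculation:
ŷ = 23.7264 + 3.6688 × (-2.82)
ŷ = 13.3804

Reliability:
- Data range: x ∈ [1.76, 9.61]
- Prediction point: x = -2.82 is 4.58 units below the observed range → this is EXTRAPOLATION, not interpolation

Why that matters here:
- The standard error of prediction grows with (x − x̄)², and x = -2.82 is far from x̄ = 5.05
- Real relationships often flatten, saturate, or turn nonlinear at extremes

Report the number if required, but flag clearly that it is an extrapolation.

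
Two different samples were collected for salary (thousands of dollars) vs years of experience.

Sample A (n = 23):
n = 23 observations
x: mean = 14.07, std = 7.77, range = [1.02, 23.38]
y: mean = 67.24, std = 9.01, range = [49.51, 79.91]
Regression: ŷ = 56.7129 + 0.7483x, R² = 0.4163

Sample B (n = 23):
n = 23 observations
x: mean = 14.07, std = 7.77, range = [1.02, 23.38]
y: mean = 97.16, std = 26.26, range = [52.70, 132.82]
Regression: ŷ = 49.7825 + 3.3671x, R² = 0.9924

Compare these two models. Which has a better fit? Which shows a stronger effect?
Model B has the better fit (R² = 0.9924 vs 0.4163). Model B shows the stronger effect (|β₁| = 3.3671 vs 0.7483).

Model Comparison:

Goodness of fit (R²):
- Model A: R² = 0.4163 → 41.63% of variance in salary explained
- Model B: R² = 0.9924 → 99.24% of variance in salary explained
- 0.9924 > 0.4163 → Model B has the better fit

Strength of effect — compare |β₁|:
- Model A: β₁ = 0.7483 → predicted salary rises 0.7483 thousand dollars per additional year of experience
- Model B: β₁ = 3.3671 → predicted salary rises 3.3671 thousand dollars per additional year of experience
- |0.7483| < |3.3671| → Model B shows the stronger marginal effect

Notes:
- R² measures how tightly points cluster around the line; β₁ measures how steep the line is — they answer different questions.
- A better fit (higher R²) doesn't necessarily mean a more important relationship.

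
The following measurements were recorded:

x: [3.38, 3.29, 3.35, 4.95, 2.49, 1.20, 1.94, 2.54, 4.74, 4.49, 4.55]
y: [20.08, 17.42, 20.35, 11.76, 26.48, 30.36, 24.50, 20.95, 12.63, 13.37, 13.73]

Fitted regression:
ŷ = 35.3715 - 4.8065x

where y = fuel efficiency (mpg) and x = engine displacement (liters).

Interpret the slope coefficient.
For each additional liter of engine displacement, predicted fuel efficiency decreases by approximately 4.8065 mpg.

β₁ = -4.8065 is the change in predicted fuel efficiency (mpg) per additional liter of engine displacement.

Interpretation:
- Engine displacement up by 1 liter → predicted fuel efficiency decreases by 4.8065 mpg
- This is a linear approximation: the same per-unit change is assumed across the whole observed x range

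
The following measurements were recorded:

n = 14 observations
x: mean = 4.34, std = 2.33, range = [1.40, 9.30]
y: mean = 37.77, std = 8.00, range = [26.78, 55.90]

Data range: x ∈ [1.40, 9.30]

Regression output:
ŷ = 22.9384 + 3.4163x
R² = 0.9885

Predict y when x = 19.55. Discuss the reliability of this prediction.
The equation gives ŷ = 89.7271; however x = 19.55 is 10.25 units above the observed range, so this extrapolated value should not be trusted.

Prediction calculation:
ŷ = 22.9384 + 3.4163 × 19.55
ŷ = 89.7271

Reliability:
- Data range: x ∈ [1.40, 9.30]
- Prediction point: x = 19.55 is 10.25 units above the observed range → this is EXTRAPOLATION, not interpolation

Why that matters here:
- There are no observations near this x to validate the fitted line there
- Real relationships often flatten, saturate, or turn nonlinear at extremes
- The linear relationship may not hold outside the observed range

Report the number if required, but flag clearly that it is an extrapolation.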